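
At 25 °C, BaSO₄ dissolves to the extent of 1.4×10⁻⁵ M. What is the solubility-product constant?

Ksp = 2.0×10⁻¹⁰

BaSO₄(s) ⇌ Ba²⁺(aq) + SO₄²⁻(aq)
For each mole of BaSO₄ that dissolves per liter, [Ba²⁺] = s and [SO₄²⁻] = s; let s denote this solubility.
Ksp = [Ba²⁺][SO₄²⁻] = s · s = s^2
Ksp = (1.4×10⁻⁵)^2 = 2.0×10⁻¹⁰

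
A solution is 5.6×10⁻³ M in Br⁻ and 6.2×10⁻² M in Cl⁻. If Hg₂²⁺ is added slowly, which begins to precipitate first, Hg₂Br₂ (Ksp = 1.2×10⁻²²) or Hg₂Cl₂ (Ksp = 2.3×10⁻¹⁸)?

Precipitation of each salt begins when its ion product equals Ksp.
For Hg₂Br₂: [Hg₂²⁺] = (Ksp/[Br⁻]^2) = 3.8×10⁻¹⁸ M
For Hg₂Cl₂: [Hg₂²⁺] = (Ksp/[Cl⁻]^2) = 6.0×10⁻¹⁶ M
The smaller threshold [Hg₂²⁺] is reached first, so Hg₂Br₂ precipitates first.

Hg₂Br₂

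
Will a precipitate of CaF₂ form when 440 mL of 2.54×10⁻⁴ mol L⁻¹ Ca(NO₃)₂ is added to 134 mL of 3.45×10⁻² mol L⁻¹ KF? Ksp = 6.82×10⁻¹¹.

The combined volume is 574 mL.
[Ca²⁺] = (2.54×10⁻⁴)(440)/574 = 1.95×10⁻⁴ mol L⁻¹
[F⁻] = (3.45×10⁻²)(134)/574 = 8.05×10⁻³ mol L⁻¹
Q = [Ca²⁺][F⁻]^2 = 1.26×10⁻⁸
Q = 1.26×10⁻⁸ > Ksp = 6.82×10⁻¹¹, so the solution is supersaturated and CaF₂ precipitates.

Yes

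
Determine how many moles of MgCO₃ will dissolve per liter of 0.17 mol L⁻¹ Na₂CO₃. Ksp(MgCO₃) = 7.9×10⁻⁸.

4.6×10⁻⁷ M

MgCO₃(s) ⇌ Mg²⁺(aq) + CO₃²⁻(aq)
CO₃²⁻ is already present at 0.17 mol L⁻¹. If s mol/L of MgCO₃ dissolves, [Mg²⁺] = s while [CO₃²⁻] ≈ 0.17 mol L⁻¹.
Ksp = [Mg²⁺][CO₃²⁻] = s(0.17)
s = 7.9×10⁻⁸ / (0.17) = 4.6×10⁻⁷
s = 4.6×10⁻⁷ mol L⁻¹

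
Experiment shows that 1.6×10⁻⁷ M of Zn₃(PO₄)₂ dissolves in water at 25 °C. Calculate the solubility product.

Zn₃(PO₄)₂(s) ⇌ 3 Zn²⁺(aq) + 2 PO₄³⁻(aq)
If s mol/L of Zn₃(PO₄)₂ dissolves, [Zn²⁺] = 3s and [PO₄³⁻] = 2s.
Ksp = [Zn²⁺]^3[PO₄³⁻]^2 = (3s)^3 · (2s)^2 = 108s^5
Ksp = 108 × (1.6×10⁻⁷)^5 = 1.1×10⁻³²

Ksp = 1.1×10⁻³²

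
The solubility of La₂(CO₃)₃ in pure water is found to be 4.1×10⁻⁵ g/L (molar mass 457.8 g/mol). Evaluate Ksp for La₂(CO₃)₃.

Ksp = 6.2×10⁻³⁴

Convert to molarity: s = 4.1×10⁻⁵ / 457.8 = 8.956×10⁻⁸ mol/L
La₂(CO₃)₃(s) ⇌ 2 La³⁺(aq) + 3 CO₃²⁻(aq)
With molar solubility s: [La³⁺] = 2s, [CO₃²⁻] = 3s.
Ksp = [La³⁺]^2[CO₃²⁻]^3 = (2s)^2 · (3s)^3 = 108s^5
Ksp = 108 × (8.956×10⁻⁸)^5 = 6.2×10⁻³⁴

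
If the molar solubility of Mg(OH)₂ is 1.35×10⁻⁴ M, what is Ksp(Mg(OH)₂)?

Ksp = 9.84×10⁻¹²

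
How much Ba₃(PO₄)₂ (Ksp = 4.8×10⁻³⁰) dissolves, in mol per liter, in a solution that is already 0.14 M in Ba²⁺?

Ba₃(PO₄)₂(s) ⇌ 3 Ba²⁺(aq) + 2 PO₄³⁻(aq)
Let s be the solubility of Ba₃(PO₄)₂ here. The common ion gives [Ba²⁺] ≈ 0.14 M, and [PO₄³⁻] = 2s.
Ksp = [Ba²⁺]^3[PO₄³⁻]^2 = (0.14)^3(2s)^2
(2s)^2 = 4.8×10⁻³⁰ / (0.14)^3 = 1.7×10⁻²⁷
s = 2.1×10⁻¹⁴ M

2.1×10⁻¹⁴ M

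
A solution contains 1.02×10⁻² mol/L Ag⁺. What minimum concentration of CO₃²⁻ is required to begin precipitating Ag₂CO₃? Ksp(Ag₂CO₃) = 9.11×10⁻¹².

8.76×10⁻⁸ M

Precipitation begins when Q = Ksp.
Ag₂CO₃(s) ⇌ 2 Ag⁺(aq) + CO₃²⁻(aq)
Ksp = [Ag⁺]^2[CO₃²⁻] = [CO₃²⁻](1.02×10⁻²)^2
[CO₃²⁻] = 9.11×10⁻¹² / (1.02×10⁻²)^2 = 8.76×10⁻⁸
[CO₃²⁻] = 8.76×10⁻⁸ mol/L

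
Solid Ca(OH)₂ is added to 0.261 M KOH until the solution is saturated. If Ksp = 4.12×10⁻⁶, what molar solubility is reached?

6.05×10⁻⁵ M

Ca(OH)₂(s) ⇌ Ca²⁺(aq) + 2 OH⁻(aq)
OH⁻ is already present at 0.261 M. If s mol/L of Ca(OH)₂ dissolves, [Ca²⁺] = s while [OH⁻] ≈ 0.261 M.
Ksp = [Ca²⁺][OH⁻]^2 = s(0.261)^2
s = 4.12×10⁻⁶ / (0.261)^2 = 6.05×10⁻⁵
s = 6.05×10⁻⁵ M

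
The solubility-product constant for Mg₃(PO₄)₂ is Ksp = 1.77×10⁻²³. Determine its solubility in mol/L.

Mg₃(PO₄)₂(s) ⇌ 3 Mg²⁺(aq) + 2 PO₄³⁻(aq)
If s mol/L of Mg₃(PO₄)₂ dissolves, [Mg²⁺] = 3s and [PO₄³⁻] = 2s.
Ksp = [Mg²⁺]^3[PO₄³⁻]^2 = (3s)^3 · (2s)^2 = 108s^5
108s^5 = 1.77×10⁻²³  ⇒  s^5 = 1.64×10⁻²⁵
s = 1.10×10⁻⁵ M

1.10×10⁻⁵ M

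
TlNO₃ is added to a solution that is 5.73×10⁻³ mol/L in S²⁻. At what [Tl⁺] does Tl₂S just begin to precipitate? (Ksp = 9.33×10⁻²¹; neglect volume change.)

1.28×10⁻⁹ M

The threshold for precipitation is Q = Ksp.
Tl₂S(s) ⇌ 2 Tl⁺(aq) + S²⁻(aq)
Ksp = [Tl⁺]^2[S²⁻] = [Tl⁺]^2(5.73×10⁻³)
[Tl⁺]^2 = 9.33×10⁻²¹ / (5.73×10⁻³) = 1.63×10⁻¹⁸
[Tl⁺] = 1.28×10⁻⁹ mol/L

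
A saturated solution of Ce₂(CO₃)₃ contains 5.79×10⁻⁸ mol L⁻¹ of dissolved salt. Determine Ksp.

Ce₂(CO₃)₃(s) ⇌ 2 Ce³⁺(aq) + 3 CO₃²⁻(aq)
With molar solubility s: [Ce³⁺] = 2s, [CO₃²⁻] = 3s.
Ksp = [Ce³⁺]^2[CO₃²⁻]^3 = (2s)^2 · (3s)^3 = 108s^5
Ksp = 108 × (5.79×10⁻⁸)^5 = 7.03×10⁻³⁵

Ksp = 7.03×10⁻³⁵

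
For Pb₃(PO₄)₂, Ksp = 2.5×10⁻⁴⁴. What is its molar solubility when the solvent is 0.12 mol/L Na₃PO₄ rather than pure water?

4.0×10⁻¹⁵ M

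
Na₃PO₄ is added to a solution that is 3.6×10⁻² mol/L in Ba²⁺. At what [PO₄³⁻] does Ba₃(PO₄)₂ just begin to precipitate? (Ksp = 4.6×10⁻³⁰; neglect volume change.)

Precipitation of each salt begins when its ion product equals Ksp.
Ba₃(PO₄)₂(s) ⇌ 3 Ba²⁺(aq) + 2 PO₄³⁻(aq)
Ksp = [Ba²⁺]^3[PO₄³⁻]^2 = [PO₄³⁻]^2(3.6×10⁻²)^3
[PO₄³⁻]^2 = 4.6×10⁻³⁰ / (3.6×10⁻²)^3 = 9.9×10⁻²⁶
[PO₄³⁻] = 3.1×10⁻¹³ mol/L

3.1×10⁻¹³ M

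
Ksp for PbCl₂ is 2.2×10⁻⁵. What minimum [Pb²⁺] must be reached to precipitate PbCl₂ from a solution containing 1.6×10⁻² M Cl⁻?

8.6×10⁻² M

The threshold for precipitation is Q = Ksp.
PbCl₂(s) ⇌ Pb²⁺(aq) + 2 Cl⁻(aq)
Ksp = [Pb²⁺][Cl⁻]^2 = [Pb²⁺](1.6×10⁻²)^2
[Pb²⁺] = 2.2×10⁻⁵ / (1.6×10⁻²)^2 = 8.6×10⁻²
[Pb²⁺] = 8.6×10⁻² M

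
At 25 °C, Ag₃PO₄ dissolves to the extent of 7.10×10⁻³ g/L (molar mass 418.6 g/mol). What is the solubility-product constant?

Ksp = 2.23×10⁻¹⁸

Molar solubility s = (7.10×10⁻³ g/L) / (418.6 g/mol) = 1.6961×10⁻⁵ mol/L
Ag₃PO₄(s) ⇌ 3 Ag⁺(aq) + PO₄³⁻(aq)
Let s be the molar solubility. Then [Ag⁺] = 3s and [PO₄³⁻] = s.
Ksp = [Ag⁺]^3[PO₄³⁻] = (3s)^3 · s = 27s^4
Ksp = 27 × (1.6961×10⁻⁵)^4 = 2.23×10⁻¹⁸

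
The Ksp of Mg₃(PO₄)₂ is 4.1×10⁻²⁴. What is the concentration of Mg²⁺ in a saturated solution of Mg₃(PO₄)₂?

Mg₃(PO₄)₂(s) ⇌ 3 Mg²⁺(aq) + 2 PO₄³⁻(aq)
If s mol/L of Mg₃(PO₄)₂ dissolves, [Mg²⁺] = 3s and [PO₄³⁻] = 2s.
Ksp = [Mg²⁺]^3[PO₄³⁻]^2 = (3s)^3 · (2s)^2 = 108s^5 = 4.1×10⁻²⁴
s = 8.2×10⁻⁶ mol/L
[Mg²⁺] = 3s = 2.5×10⁻⁵ mol/L

2.5×10⁻⁵ M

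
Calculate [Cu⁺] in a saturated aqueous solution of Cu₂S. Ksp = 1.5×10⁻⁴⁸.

1.4×10⁻¹⁶ M

Cu₂S(s) ⇌ 2 Cu⁺(aq) + S²⁻(aq)
If s mol/L of Cu₂S dissolves, [Cu⁺] = 2s and [S²⁻] = s.
Ksp = [Cu⁺]^2[S²⁻] = (2s)^2 · s = 4s^3 = 1.5×10⁻⁴⁸
s = 7.2×10⁻¹⁷ mol L⁻¹
[Cu⁺] = 2s = 1.4×10⁻¹⁶ mol L⁻¹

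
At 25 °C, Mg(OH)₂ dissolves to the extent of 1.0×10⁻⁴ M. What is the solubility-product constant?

Ksp = 4.0×10⁻¹²

Mg(OH)₂(s) ⇌ Mg²⁺(aq) + 2 OH⁻(aq)
With molar solubility s: [Mg²⁺] = s, [OH⁻] = 2s.
Ksp = [Mg²⁺][OH⁻]^2 = s · (2s)^2 = 4s^3
Ksp = 4 × (1.0×10⁻⁴)^3 = 4.0×10⁻¹²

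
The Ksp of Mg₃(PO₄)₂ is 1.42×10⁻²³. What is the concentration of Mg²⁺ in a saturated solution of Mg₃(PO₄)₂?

3.17×10⁻⁵ M

Mg₃(PO₄)₂(s) ⇌ 3 Mg²⁺(aq) + 2 PO₄³⁻(aq)
Call the molar solubility s, so that [Mg²⁺] = 3s and [PO₄³⁻] = 2s.
Ksp = [Mg²⁺]^3[PO₄³⁻]^2 = (3s)^3 · (2s)^2 = 108s^5 = 1.42×10⁻²³
s = 1.06×10⁻⁵ M
[Mg²⁺] = 3s = 3.17×10⁻⁵ M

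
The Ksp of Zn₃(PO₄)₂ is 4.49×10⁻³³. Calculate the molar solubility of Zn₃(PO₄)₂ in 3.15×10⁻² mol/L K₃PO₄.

Zn₃(PO₄)₂(s) ⇌ 3 Zn²⁺(aq) + 2 PO₄³⁻(aq)
PO₄³⁻ is already present at 3.15×10⁻² mol/L. If s mol/L of Zn₃(PO₄)₂ dissolves, [Zn²⁺] = 3s while [PO₄³⁻] ≈ 3.15×10⁻² mol/L.
Ksp = [Zn²⁺]^3[PO₄³⁻]^2 = (3s)^3(3.15×10⁻²)^2
(3s)^3 = 4.49×10⁻³³ / (3.15×10⁻²)^2 = 4.53×10⁻³⁰
s = 5.51×10⁻¹¹ mol/L

5.51×10⁻¹¹ M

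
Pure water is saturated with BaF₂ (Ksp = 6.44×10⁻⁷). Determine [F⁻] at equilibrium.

1.09×10⁻² M

BaF₂(s) ⇌ Ba²⁺(aq) + 2 F⁻(aq)
Let s be the molar solubility. Then [Ba²⁺] = s and [F⁻] = 2s.
Ksp = [Ba²⁺][F⁻]^2 = s · (2s)^2 = 4s^3 = 6.44×10⁻⁷
s = 5.44×10⁻³ mol/L
[F⁻] = 2s = 1.09×10⁻² mol/L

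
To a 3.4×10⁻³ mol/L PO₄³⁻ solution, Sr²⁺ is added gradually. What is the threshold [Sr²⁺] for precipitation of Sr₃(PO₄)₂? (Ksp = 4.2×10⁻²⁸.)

Precipitation of each salt begins when its ion product equals Ksp.
Sr₃(PO₄)₂(s) ⇌ 3 Sr²⁺(aq) + 2 PO₄³⁻(aq)
Ksp = [Sr²⁺]^3[PO₄³⁻]^2 = [Sr²⁺]^3(3.4×10⁻³)^2
[Sr²⁺]^3 = 4.2×10⁻²⁸ / (3.4×10⁻³)^2 = 3.6×10⁻²³
[Sr²⁺] = 3.3×10⁻⁸ mol/L

3.3×10⁻⁸ M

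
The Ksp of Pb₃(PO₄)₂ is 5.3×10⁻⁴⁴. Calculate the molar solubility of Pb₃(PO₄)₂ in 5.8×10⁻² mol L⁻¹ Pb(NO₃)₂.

8.2×10⁻²¹ M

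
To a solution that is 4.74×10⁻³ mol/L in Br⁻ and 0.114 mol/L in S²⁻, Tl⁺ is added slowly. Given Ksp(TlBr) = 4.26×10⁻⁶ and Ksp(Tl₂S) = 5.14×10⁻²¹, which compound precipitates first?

Tl₂S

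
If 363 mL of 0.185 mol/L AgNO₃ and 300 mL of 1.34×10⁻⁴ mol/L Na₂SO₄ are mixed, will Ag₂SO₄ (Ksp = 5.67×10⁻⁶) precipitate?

No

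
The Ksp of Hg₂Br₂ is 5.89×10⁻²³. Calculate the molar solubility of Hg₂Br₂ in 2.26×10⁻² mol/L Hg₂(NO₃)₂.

2.55×10⁻¹¹ M

Hg₂Br₂(s) ⇌ Hg₂²⁺(aq) + 2 Br⁻(aq)
The solution already contains Hg₂²⁺ at 2.26×10⁻² mol/L. Let s be the molar solubility of Hg₂Br₂.
[Hg₂²⁺] ≈ 2.26×10⁻² mol/L (common ion dominates); [Br⁻] = 2s.
Ksp = [Hg₂²⁺][Br⁻]^2 = (2.26×10⁻²)(2s)^2
(2s)^2 = 5.89×10⁻²³ / (2.26×10⁻²) = 2.61×10⁻²¹
s = 2.55×10⁻¹¹ mol/L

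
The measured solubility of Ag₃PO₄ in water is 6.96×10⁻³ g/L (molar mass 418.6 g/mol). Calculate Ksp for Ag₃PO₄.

Molar solubility s = (6.96×10⁻³ g/L) / (418.6 g/mol) = 1.6627×10⁻⁵ mol/L
Ag₃PO₄(s) ⇌ 3 Ag⁺(aq) + PO₄³⁻(aq)
Call the molar solubility s, so that [Ag⁺] = 3s and [PO₄³⁻] = s.
Ksp = [Ag⁺]^3[PO₄³⁻] = (3s)^3 · s = 27s^4
Ksp = 27 × (1.6627×10⁻⁵)^4 = 2.06×10⁻¹⁸

Ksp = 2.06×10⁻¹⁸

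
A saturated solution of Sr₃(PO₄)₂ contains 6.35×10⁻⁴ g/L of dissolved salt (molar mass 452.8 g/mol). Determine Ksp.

Convert to molarity: s = 6.35×10⁻⁴ / 452.8 = 1.4024×10⁻⁶ mol/L
Sr₃(PO₄)₂(s) ⇌ 3 Sr²⁺(aq) + 2 PO₄³⁻(aq)
Let s be the molar solubility. Then [Sr²⁺] = 3s and [PO₄³⁻] = 2s.
Ksp = [Sr²⁺]^3[PO₄³⁻]^2 = (3s)^3 · (2s)^2 = 108s^5
Ksp = 108 × (1.4024×10⁻⁶)^5 = 5.86×10⁻²⁸

Ksp = 5.86×10⁻²⁸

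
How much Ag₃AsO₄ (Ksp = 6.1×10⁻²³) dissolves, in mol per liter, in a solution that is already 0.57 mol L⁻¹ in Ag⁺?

3.3×10⁻²² M

Ag₃AsO₄(s) ⇌ 3 Ag⁺(aq) + AsO₄³⁻(aq)
The solution already contains Ag⁺ at 0.57 mol L⁻¹. Let s be the molar solubility of Ag₃AsO₄.
[Ag⁺] ≈ 0.57 mol L⁻¹ (common ion dominates); [AsO₄³⁻] = s.
Ksp = [Ag⁺]^3[AsO₄³⁻] = (0.57)^3s
s = 6.1×10⁻²³ / (0.57)^3 = 3.3×10⁻²²
s = 3.3×10⁻²² mol L⁻¹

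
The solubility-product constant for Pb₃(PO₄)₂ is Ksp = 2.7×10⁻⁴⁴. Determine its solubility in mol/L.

Pb₃(PO₄)₂(s) ⇌ 3 Pb²⁺(aq) + 2 PO₄³⁻(aq)
Let s be the molar solubility. Then [Pb²⁺] = 3s and [PO₄³⁻] = 2s.
Ksp = [Pb²⁺]^3[PO₄³⁻]^2 = (3s)^3 · (2s)^2 = 108s^5
108s^5 = 2.7×10⁻⁴⁴  ⇒  s^5 = 2.5×10⁻⁴⁶
s = 7.6×10⁻¹⁰ mol/L

7.6×10⁻¹⁰ M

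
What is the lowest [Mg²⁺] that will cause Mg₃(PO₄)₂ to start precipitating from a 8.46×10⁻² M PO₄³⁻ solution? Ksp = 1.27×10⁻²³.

1.21×10⁻⁷ M

Each salt precipitates once Q = Ksp for that salt.
Mg₃(PO₄)₂(s) ⇌ 3 Mg²⁺(aq) + 2 PO₄³⁻(aq)
Ksp = [Mg²⁺]^3[PO₄³⁻]^2 = [Mg²⁺]^3(8.46×10⁻²)^2
[Mg²⁺]^3 = 1.27×10⁻²³ / (8.46×10⁻²)^2 = 1.77×10⁻²¹
[Mg²⁺] = 1.21×10⁻⁷ M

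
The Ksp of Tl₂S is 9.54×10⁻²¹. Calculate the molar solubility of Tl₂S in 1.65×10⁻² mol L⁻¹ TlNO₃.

3.50×10⁻¹⁷ M

Tl₂S(s) ⇌ 2 Tl⁺(aq) + S²⁻(aq)
The solution already contains Tl⁺ at 1.65×10⁻² mol L⁻¹. Let s be the molar solubility of Tl₂S.
[Tl⁺] ≈ 1.65×10⁻² mol L⁻¹ (common ion dominates); [S²⁻] = s.
Ksp = [Tl⁺]^2[S²⁻] = (1.65×10⁻²)^2s
s = 9.54×10⁻²¹ / (1.65×10⁻²)^2 = 3.50×10⁻¹⁷
s = 3.50×10⁻¹⁷ mol L⁻¹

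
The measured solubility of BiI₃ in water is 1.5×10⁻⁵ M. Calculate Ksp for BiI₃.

BiI₃(s) ⇌ Bi³⁺(aq) + 3 I⁻(aq)
Call the molar solubility s, so that [Bi³⁺] = s and [I⁻] = 3s.
Ksp = [Bi³⁺][I⁻]^3 = s · (3s)^3 = 27s^4
Ksp = 27 × (1.5×10⁻⁵)^4 = 1.4×10⁻¹⁸

Ksp = 1.4×10⁻¹⁸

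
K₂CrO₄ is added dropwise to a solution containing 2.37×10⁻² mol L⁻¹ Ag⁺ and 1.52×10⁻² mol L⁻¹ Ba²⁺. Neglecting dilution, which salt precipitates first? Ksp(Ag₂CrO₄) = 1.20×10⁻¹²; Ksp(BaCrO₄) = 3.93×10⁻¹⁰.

Ag₂CrO₄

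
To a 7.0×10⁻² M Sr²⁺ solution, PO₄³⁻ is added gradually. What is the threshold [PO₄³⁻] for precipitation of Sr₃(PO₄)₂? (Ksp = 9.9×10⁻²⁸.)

1.7×10⁻¹² M

The threshold for precipitation is Q = Ksp.
Sr₃(PO₄)₂(s) ⇌ 3 Sr²⁺(aq) + 2 PO₄³⁻(aq)
Ksp = [Sr²⁺]^3[PO₄³⁻]^2 = [PO₄³⁻]^2(7.0×10⁻²)^3
[PO₄³⁻]^2 = 9.9×10⁻²⁸ / (7.0×10⁻²)^3 = 2.9×10⁻²⁴
[PO₄³⁻] = 1.7×10⁻¹² M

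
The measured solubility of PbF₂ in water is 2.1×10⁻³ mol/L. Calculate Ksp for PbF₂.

Ksp = 3.7×10⁻⁸

PbF₂(s) ⇌ Pb²⁺(aq) + 2 F⁻(aq)
If s mol/L of PbF₂ dissolves, [Pb²⁺] = s and [F⁻] = 2s.
Ksp = [Pb²⁺][F⁻]^2 = s · (2s)^2 = 4s^3
Ksp = 4 × (2.1×10⁻³)^3 = 3.7×10⁻⁸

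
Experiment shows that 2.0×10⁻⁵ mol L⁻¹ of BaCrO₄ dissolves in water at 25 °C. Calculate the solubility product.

Ksp = 4.0×10⁻¹⁰

BaCrO₄(s) ⇌ Ba²⁺(aq) + CrO₄²⁻(aq)
With molar solubility s: [Ba²⁺] = s, [CrO₄²⁻] = s.
Ksp = [Ba²⁺][CrO₄²⁻] = s · s = s^2
Ksp = (2.0×10⁻⁵)^2 = 4.0×10⁻¹⁰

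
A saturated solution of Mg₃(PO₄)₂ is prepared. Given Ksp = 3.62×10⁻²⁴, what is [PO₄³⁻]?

Mg₃(PO₄)₂(s) ⇌ 3 Mg²⁺(aq) + 2 PO₄³⁻(aq)
For each mole of Mg₃(PO₄)₂ that dissolves per liter, [Mg²⁺] = 3s and [PO₄³⁻] = 2s; let s denote this solubility.
Ksp = [Mg²⁺]^3[PO₄³⁻]^2 = (3s)^3 · (2s)^2 = 108s^5 = 3.62×10⁻²⁴
s = 8.04×10⁻⁶ M
[PO₄³⁻] = 2s = 1.61×10⁻⁵ M

1.61×10⁻⁵ M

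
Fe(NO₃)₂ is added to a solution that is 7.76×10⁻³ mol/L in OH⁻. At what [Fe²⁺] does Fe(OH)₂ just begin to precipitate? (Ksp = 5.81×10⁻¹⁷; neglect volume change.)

9.65×10⁻¹³ M

The threshold for precipitation is Q = Ksp.
Fe(OH)₂(s) ⇌ Fe²⁺(aq) + 2 OH⁻(aq)
Ksp = [Fe²⁺][OH⁻]^2 = [Fe²⁺](7.76×10⁻³)^2
[Fe²⁺] = 5.81×10⁻¹⁷ / (7.76×10⁻³)^2 = 9.65×10⁻¹³
[Fe²⁺] = 9.65×10⁻¹³ mol/L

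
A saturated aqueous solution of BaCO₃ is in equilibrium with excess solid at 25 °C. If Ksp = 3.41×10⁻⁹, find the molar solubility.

5.84×10⁻⁵ M

BaCO₃(s) ⇌ Ba²⁺(aq) + CO₃²⁻(aq)
With molar solubility s: [Ba²⁺] = s, [CO₃²⁻] = s.
Ksp = [Ba²⁺][CO₃²⁻] = s · s = s^2
s^2 = 3.41×10⁻⁹
s = 5.84×10⁻⁵ mol L⁻¹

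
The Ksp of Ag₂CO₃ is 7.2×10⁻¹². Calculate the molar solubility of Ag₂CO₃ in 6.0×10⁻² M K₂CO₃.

Ag₂CO₃(s) ⇌ 2 Ag⁺(aq) + CO₃²⁻(aq)
Let s be the solubility of Ag₂CO₃ here. The common ion gives [CO₃²⁻] ≈ 6.0×10⁻² M, and [Ag⁺] = 2s.
Ksp = [Ag⁺]^2[CO₃²⁻] = (2s)^2(6.0×10⁻²)
(2s)^2 = 7.2×10⁻¹² / (6.0×10⁻²) = 1.2×10⁻¹⁰
s = 5.5×10⁻⁶ M

5.5×10⁻⁶ M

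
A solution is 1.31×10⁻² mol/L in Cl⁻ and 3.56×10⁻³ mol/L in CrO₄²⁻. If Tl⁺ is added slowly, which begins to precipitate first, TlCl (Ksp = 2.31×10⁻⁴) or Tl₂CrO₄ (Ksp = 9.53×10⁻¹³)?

Tl₂CrO₄

Precipitation begins when Q = Ksp.
For TlCl: [Tl⁺] = (Ksp/[Cl⁻]) = 1.76×10⁻² mol/L
For Tl₂CrO₄: [Tl⁺] = (Ksp/[CrO₄²⁻])^(1/2) = 1.64×10⁻⁵ mol/L
Tl₂CrO₄ requires the lower [Tl⁺], so it precipitates first.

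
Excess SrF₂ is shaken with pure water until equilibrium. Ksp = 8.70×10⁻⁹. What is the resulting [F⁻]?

2.59×10⁻³ M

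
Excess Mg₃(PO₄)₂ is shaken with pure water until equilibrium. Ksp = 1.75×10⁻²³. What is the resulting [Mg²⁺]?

Mg₃(PO₄)₂(s) ⇌ 3 Mg²⁺(aq) + 2 PO₄³⁻(aq)
For each mole of Mg₃(PO₄)₂ that dissolves per liter, [Mg²⁺] = 3s and [PO₄³⁻] = 2s; let s denote this solubility.
Ksp = [Mg²⁺]^3[PO₄³⁻]^2 = (3s)^3 · (2s)^2 = 108s^5 = 1.75×10⁻²³
s = 1.10×10⁻⁵ M
[Mg²⁺] = 3s = 3.30×10⁻⁵ M

3.30×10⁻⁵ M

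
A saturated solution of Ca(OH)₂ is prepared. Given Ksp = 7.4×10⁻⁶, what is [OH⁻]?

2.5×10⁻² M

Ca(OH)₂(s) ⇌ Ca²⁺(aq) + 2 OH⁻(aq)
With molar solubility s: [Ca²⁺] = s, [OH⁻] = 2s.
Ksp = [Ca²⁺][OH⁻]^2 = s · (2s)^2 = 4s^3 = 7.4×10⁻⁶
s = 1.2×10⁻² M
[OH⁻] = 2s = 2.5×10⁻² M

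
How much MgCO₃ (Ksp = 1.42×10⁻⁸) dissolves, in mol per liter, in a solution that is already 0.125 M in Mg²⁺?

1.14×10⁻⁷ M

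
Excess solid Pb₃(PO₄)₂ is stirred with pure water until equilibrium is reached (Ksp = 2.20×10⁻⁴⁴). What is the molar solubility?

7.27×10⁻¹⁰ M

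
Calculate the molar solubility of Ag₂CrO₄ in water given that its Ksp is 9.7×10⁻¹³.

6.2×10⁻⁵ M

Ag₂CrO₄(s) ⇌ 2 Ag⁺(aq) + CrO₄²⁻(aq)
For each mole of Ag₂CrO₄ that dissolves per liter, [Ag⁺] = 2s and [CrO₄²⁻] = s; let s denote this solubility.
Ksp = [Ag⁺]^2[CrO₄²⁻] = (2s)^2 · s = 4s^3
4s^3 = 9.7×10⁻¹³  ⇒  s^3 = 2.4×10⁻¹³
s = (2.4×10⁻¹³)^(1/3) = 6.2×10⁻⁵ mol/L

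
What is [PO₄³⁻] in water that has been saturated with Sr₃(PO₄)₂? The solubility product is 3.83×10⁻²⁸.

2.58×10⁻⁶ M

Sr₃(PO₄)₂(s) ⇌ 3 Sr²⁺(aq) + 2 PO₄³⁻(aq)
If s mol/L of Sr₃(PO₄)₂ dissolves, [Sr²⁺] = 3s and [PO₄³⁻] = 2s.
Ksp = [Sr²⁺]^3[PO₄³⁻]^2 = (3s)^3 · (2s)^2 = 108s^5 = 3.83×10⁻²⁸
s = 1.29×10⁻⁶ M
[PO₄³⁻] = 2s = 2.58×10⁻⁶ M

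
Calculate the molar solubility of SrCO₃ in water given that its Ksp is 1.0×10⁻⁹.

3.2×10⁻⁵ M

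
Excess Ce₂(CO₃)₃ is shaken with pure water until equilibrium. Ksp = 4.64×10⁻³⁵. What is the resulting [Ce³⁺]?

Ce₂(CO₃)₃(s) ⇌ 2 Ce³⁺(aq) + 3 CO₃²⁻(aq)
If s mol/L of Ce₂(CO₃)₃ dissolves, [Ce³⁺] = 2s and [CO₃²⁻] = 3s.
Ksp = [Ce³⁺]^2[CO₃²⁻]^3 = (2s)^2 · (3s)^3 = 108s^5 = 4.64×10⁻³⁵
s = 5.33×10⁻⁸ mol L⁻¹
[Ce³⁺] = 2s = 1.07×10⁻⁷ mol L⁻¹

1.07×10⁻⁷ M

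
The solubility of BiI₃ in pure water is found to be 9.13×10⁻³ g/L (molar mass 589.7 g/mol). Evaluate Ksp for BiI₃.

Ksp = 1.55×10⁻¹⁸

Convert to molarity: s = 9.13×10⁻³ / 589.7 = 1.5482×10⁻⁵ mol/L
BiI₃(s) ⇌ Bi³⁺(aq) + 3 I⁻(aq)
With molar solubility s: [Bi³⁺] = s, [I⁻] = 3s.
Ksp = [Bi³⁺][I⁻]^3 = s · (3s)^3 = 27s^4
Ksp = 27 × (1.5482×10⁻⁵)^4 = 1.55×10⁻¹⁸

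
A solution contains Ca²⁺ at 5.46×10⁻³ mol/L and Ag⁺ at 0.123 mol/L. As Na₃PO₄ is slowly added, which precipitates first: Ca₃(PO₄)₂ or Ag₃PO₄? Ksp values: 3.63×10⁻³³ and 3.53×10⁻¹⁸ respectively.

Ag₃PO₄

A salt starts to precipitate once the ion product Q reaches its Ksp.
For Ca₃(PO₄)₂: [PO₄³⁻] = (Ksp/[Ca²⁺]^3)^(1/2) = 1.49×10⁻¹³ mol/L
For Ag₃PO₄: [PO₄³⁻] = (Ksp/[Ag⁺]^3) = 1.90×10⁻¹⁵ mol/L
Ag₃PO₄ requires the lower [PO₄³⁻], so it precipitates first.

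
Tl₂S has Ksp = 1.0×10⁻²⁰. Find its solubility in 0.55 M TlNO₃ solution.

Tl₂S(s) ⇌ 2 Tl⁺(aq) + S²⁻(aq)
Tl⁺ is already present at 0.55 M. If s mol/L of Tl₂S dissolves, [S²⁻] = s while [Tl⁺] ≈ 0.55 M.
Ksp = [Tl⁺]^2[S²⁻] = (0.55)^2s
s = 1.0×10⁻²⁰ / (0.55)^2 = 3.3×10⁻²⁰
s = 3.3×10⁻²⁰ M

3.3×10⁻²⁰ M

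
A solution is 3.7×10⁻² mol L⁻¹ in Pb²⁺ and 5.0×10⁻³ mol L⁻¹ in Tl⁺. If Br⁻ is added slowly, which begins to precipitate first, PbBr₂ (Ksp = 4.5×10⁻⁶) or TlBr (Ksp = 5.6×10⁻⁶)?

Precipitation of each salt begins when its ion product equals Ksp.
For PbBr₂: [Br⁻] = (Ksp/[Pb²⁺])^(1/2) = 1.1×10⁻² mol L⁻¹
For TlBr: [Br⁻] = (Ksp/[Tl⁺]) = 1.1×10⁻³ mol L⁻¹
TlBr requires the lower [Br⁻], so it precipitates first.

TlBr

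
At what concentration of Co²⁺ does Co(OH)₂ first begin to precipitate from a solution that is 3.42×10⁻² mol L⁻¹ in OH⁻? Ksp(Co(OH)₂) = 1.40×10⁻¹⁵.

Precipitation begins when Q = Ksp.
Co(OH)₂(s) ⇌ Co²⁺(aq) + 2 OH⁻(aq)
Ksp = [Co²⁺][OH⁻]^2 = [Co²⁺](3.42×10⁻²)^2
[Co²⁺] = 1.40×10⁻¹⁵ / (3.42×10⁻²)^2 = 1.20×10⁻¹²
[Co²⁺] = 1.20×10⁻¹² mol L⁻¹

1.20×10⁻¹² M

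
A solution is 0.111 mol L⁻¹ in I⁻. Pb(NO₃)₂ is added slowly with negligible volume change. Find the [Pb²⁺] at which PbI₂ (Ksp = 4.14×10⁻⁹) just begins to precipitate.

3.36×10⁻⁷ M

Precipitation of each salt begins when its ion product equals Ksp.
PbI₂(s) ⇌ Pb²⁺(aq) + 2 I⁻(aq)
Ksp = [Pb²⁺][I⁻]^2 = [Pb²⁺](0.111)^2
[Pb²⁺] = 4.14×10⁻⁹ / (0.111)^2 = 3.36×10⁻⁷
[Pb²⁺] = 3.36×10⁻⁷ mol L⁻¹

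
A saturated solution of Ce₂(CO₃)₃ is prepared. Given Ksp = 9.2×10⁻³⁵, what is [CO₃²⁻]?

1.8×10⁻⁷ M

Ce₂(CO₃)₃(s) ⇌ 2 Ce³⁺(aq) + 3 CO₃²⁻(aq)
If s mol/L of Ce₂(CO₃)₃ dissolves, [Ce³⁺] = 2s and [CO₃²⁻] = 3s.
Ksp = [Ce³⁺]^2[CO₃²⁻]^3 = (2s)^2 · (3s)^3 = 108s^5 = 9.2×10⁻³⁵
s = 6.1×10⁻⁸ mol L⁻¹
[CO₃²⁻] = 3s = 1.8×10⁻⁷ mol L⁻¹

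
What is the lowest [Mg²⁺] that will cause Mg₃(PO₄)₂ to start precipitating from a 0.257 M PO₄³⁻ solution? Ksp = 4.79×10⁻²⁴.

Each salt precipitates once Q = Ksp for that salt.
Mg₃(PO₄)₂(s) ⇌ 3 Mg²⁺(aq) + 2 PO₄³⁻(aq)
Ksp = [Mg²⁺]^3[PO₄³⁻]^2 = [Mg²⁺]^3(0.257)^2
[Mg²⁺]^3 = 4.79×10⁻²⁴ / (0.257)^2 = 7.25×10⁻²³
[Mg²⁺] = 4.17×10⁻⁸ M

4.17×10⁻⁸ M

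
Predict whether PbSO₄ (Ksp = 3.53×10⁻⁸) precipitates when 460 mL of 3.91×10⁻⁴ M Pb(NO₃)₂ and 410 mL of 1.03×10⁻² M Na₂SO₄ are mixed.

After mixing, V = 460 mL + 410 mL = 870 mL.
[Pb²⁺] = (3.91×10⁻⁴)(460)/870 = 2.07×10⁻⁴ M
[SO₄²⁻] = (1.03×10⁻²)(410)/870 = 4.85×10⁻³ M
Q = [Pb²⁺][SO₄²⁻] = 1.00×10⁻⁶
Q = 1.00×10⁻⁶ > Ksp = 3.53×10⁻⁸, so the solution is supersaturated and PbSO₄ precipitates.

Yes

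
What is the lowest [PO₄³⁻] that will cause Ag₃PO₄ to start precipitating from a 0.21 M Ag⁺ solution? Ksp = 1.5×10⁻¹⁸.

1.6×10⁻¹⁶ M

Precipitation of each salt begins when its ion product equals Ksp.
Ag₃PO₄(s) ⇌ 3 Ag⁺(aq) + PO₄³⁻(aq)
Ksp = [Ag⁺]^3[PO₄³⁻] = [PO₄³⁻](0.21)^3
[PO₄³⁻] = 1.5×10⁻¹⁸ / (0.21)^3 = 1.6×10⁻¹⁶
[PO₄³⁻] = 1.6×10⁻¹⁶ M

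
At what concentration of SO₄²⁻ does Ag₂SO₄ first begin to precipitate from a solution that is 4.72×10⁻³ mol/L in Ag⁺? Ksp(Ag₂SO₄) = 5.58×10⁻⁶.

0.250 M

Each salt precipitates once Q = Ksp for that salt.
Ag₂SO₄(s) ⇌ 2 Ag⁺(aq) + SO₄²⁻(aq)
Ksp = [Ag⁺]^2[SO₄²⁻] = [SO₄²⁻](4.72×10⁻³)^2
[SO₄²⁻] = 5.58×10⁻⁶ / (4.72×10⁻³)^2 = 0.250
[SO₄²⁻] = 0.250 mol/L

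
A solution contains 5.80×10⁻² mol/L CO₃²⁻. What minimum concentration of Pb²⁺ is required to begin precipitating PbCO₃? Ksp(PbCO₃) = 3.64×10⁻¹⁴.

6.28×10⁻¹³ M

Each salt precipitates once Q = Ksp for that salt.
PbCO₃(s) ⇌ Pb²⁺(aq) + CO₃²⁻(aq)
Ksp = [Pb²⁺][CO₃²⁻] = [Pb²⁺](5.80×10⁻²)
[Pb²⁺] = 3.64×10⁻¹⁴ / (5.80×10⁻²) = 6.28×10⁻¹³
[Pb²⁺] = 6.28×10⁻¹³ mol/L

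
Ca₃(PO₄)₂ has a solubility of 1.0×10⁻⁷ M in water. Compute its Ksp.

Ca₃(PO₄)₂(s) ⇌ 3 Ca²⁺(aq) + 2 PO₄³⁻(aq)
With molar solubility s: [Ca²⁺] = 3s, [PO₄³⁻] = 2s.
Ksp = [Ca²⁺]^3[PO₄³⁻]^2 = (3s)^3 · (2s)^2 = 108s^5
Ksp = 108 × (1.0×10⁻⁷)^5 = 1.1×10⁻³³

Ksp = 1.1×10⁻³³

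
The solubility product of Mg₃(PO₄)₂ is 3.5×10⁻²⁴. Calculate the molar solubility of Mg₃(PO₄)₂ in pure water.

8.0×10⁻⁶ M

Mg₃(PO₄)₂(s) ⇌ 3 Mg²⁺(aq) + 2 PO₄³⁻(aq)
Call the molar solubility s, so that [Mg²⁺] = 3s and [PO₄³⁻] = 2s.
Ksp = [Mg²⁺]^3[PO₄³⁻]^2 = (3s)^3 · (2s)^2 = 108s^5
108s^5 = 3.5×10⁻²⁴  ⇒  s^5 = 3.2×10⁻²⁶
s = 8.0×10⁻⁶ mol L⁻¹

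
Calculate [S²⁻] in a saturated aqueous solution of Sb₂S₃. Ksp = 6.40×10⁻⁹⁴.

Sb₂S₃(s) ⇌ 2 Sb³⁺(aq) + 3 S²⁻(aq)
Call the molar solubility s, so that [Sb³⁺] = 2s and [S²⁻] = 3s.
Ksp = [Sb³⁺]^2[S²⁻]^3 = (2s)^2 · (3s)^3 = 108s^5 = 6.40×10⁻⁹⁴
s = 9.01×10⁻²⁰ mol L⁻¹
[S²⁻] = 3s = 2.70×10⁻¹⁹ mol L⁻¹

2.70×10⁻¹⁹ M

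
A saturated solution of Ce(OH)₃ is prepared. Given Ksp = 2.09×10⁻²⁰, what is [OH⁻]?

1.58×10⁻⁵ M

Ce(OH)₃(s) ⇌ Ce³⁺(aq) + 3 OH⁻(aq)
With molar solubility s: [Ce³⁺] = s, [OH⁻] = 3s.
Ksp = [Ce³⁺][OH⁻]^3 = s · (3s)^3 = 27s^4 = 2.09×10⁻²⁰
s = 5.27×10⁻⁶ mol L⁻¹
[OH⁻] = 3s = 1.58×10⁻⁵ mol L⁻¹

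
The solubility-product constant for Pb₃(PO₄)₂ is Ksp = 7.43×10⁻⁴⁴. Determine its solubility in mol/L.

9.28×10⁻¹⁰ M

Pb₃(PO₄)₂(s) ⇌ 3 Pb²⁺(aq) + 2 PO₄³⁻(aq)
Let s be the molar solubility. Then [Pb²⁺] = 3s and [PO₄³⁻] = 2s.
Ksp = [Pb²⁺]^3[PO₄³⁻]^2 = (3s)^3 · (2s)^2 = 108s^5
108s^5 = 7.43×10⁻⁴⁴  ⇒  s^5 = 6.88×10⁻⁴⁶
Taking the 5th root, s = 9.28×10⁻¹⁰ M.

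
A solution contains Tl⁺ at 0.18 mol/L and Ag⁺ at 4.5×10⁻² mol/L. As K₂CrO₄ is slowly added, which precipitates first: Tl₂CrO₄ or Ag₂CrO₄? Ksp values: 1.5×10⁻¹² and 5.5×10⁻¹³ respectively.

Tl₂CrO₄

Precipitation begins when Q = Ksp.
For Tl₂CrO₄: [CrO₄²⁻] = (Ksp/[Tl⁺]^2) = 4.6×10⁻¹¹ mol/L
For Ag₂CrO₄: [CrO₄²⁻] = (Ksp/[Ag⁺]^2) = 2.7×10⁻¹⁰ mol/L
The smaller threshold [CrO₄²⁻] is reached first, so Tl₂CrO₄ precipitates first.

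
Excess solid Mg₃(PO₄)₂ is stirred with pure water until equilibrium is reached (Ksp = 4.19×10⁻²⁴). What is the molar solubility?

8.27×10⁻⁶ M

Mg₃(PO₄)₂(s) ⇌ 3 Mg²⁺(aq) + 2 PO₄³⁻(aq)
Let s be the molar solubility. Then [Mg²⁺] = 3s and [PO₄³⁻] = 2s.
Ksp = [Mg²⁺]^3[PO₄³⁻]^2 = (3s)^3 · (2s)^2 = 108s^5
108s^5 = 4.19×10⁻²⁴  ⇒  s^5 = 3.88×10⁻²⁶
Taking the 5th root, s = 8.27×10⁻⁶ mol/L.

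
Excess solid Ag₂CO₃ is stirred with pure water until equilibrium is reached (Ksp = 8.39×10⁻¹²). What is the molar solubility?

1.28×10⁻⁴ M

Ag₂CO₃(s) ⇌ 2 Ag⁺(aq) + CO₃²⁻(aq)
If s mol/L of Ag₂CO₃ dissolves, [Ag⁺] = 2s and [CO₃²⁻] = s.
Ksp = [Ag⁺]^2[CO₃²⁻] = (2s)^2 · s = 4s^3
4s^3 = 8.39×10⁻¹²  ⇒  s^3 = 2.10×10⁻¹²
s = (2.10×10⁻¹²)^(1/3) = 1.28×10⁻⁴ M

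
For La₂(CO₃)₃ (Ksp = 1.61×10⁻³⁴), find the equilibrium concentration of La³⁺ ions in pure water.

La₂(CO₃)₃(s) ⇌ 2 La³⁺(aq) + 3 CO₃²⁻(aq)
Let s be the molar solubility. Then [La³⁺] = 2s and [CO₃²⁻] = 3s.
Ksp = [La³⁺]^2[CO₃²⁻]^3 = (2s)^2 · (3s)^3 = 108s^5 = 1.61×10⁻³⁴
s = 6.83×10⁻⁸ mol/L
[La³⁺] = 2s = 1.37×10⁻⁷ mol/L

1.37×10⁻⁷ M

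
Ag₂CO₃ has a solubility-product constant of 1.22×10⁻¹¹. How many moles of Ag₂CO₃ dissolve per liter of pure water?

1.45×10⁻⁴ M

Ag₂CO₃(s) ⇌ 2 Ag⁺(aq) + CO₃²⁻(aq)
Let s be the molar solubility. Then [Ag⁺] = 2s and [CO₃²⁻] = s.
Ksp = [Ag⁺]^2[CO₃²⁻] = (2s)^2 · s = 4s^3
4s^3 = 1.22×10⁻¹¹  ⇒  s^3 = 3.05×10⁻¹²
s = (3.05×10⁻¹²)^(1/3) = 1.45×10⁻⁴ mol L⁻¹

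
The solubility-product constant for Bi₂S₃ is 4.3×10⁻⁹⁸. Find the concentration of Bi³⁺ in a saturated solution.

Bi₂S₃(s) ⇌ 2 Bi³⁺(aq) + 3 S²⁻(aq)
With molar solubility s: [Bi³⁺] = 2s, [S²⁻] = 3s.
Ksp = [Bi³⁺]^2[S²⁻]^3 = (2s)^2 · (3s)^3 = 108s^5 = 4.3×10⁻⁹⁸
s = 1.3×10⁻²⁰ mol/L
[Bi³⁺] = 2s = 2.6×10⁻²⁰ mol/L

2.6×10⁻²⁰ M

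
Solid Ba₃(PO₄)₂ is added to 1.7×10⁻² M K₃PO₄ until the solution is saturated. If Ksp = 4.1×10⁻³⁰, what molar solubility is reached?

8.1×10⁻¹⁰ M

Ba₃(PO₄)₂(s) ⇌ 3 Ba²⁺(aq) + 2 PO₄³⁻(aq)
Let s be the solubility of Ba₃(PO₄)₂ here. The common ion gives [PO₄³⁻] ≈ 1.7×10⁻² M, and [Ba²⁺] = 3s.
Ksp = [Ba²⁺]^3[PO₄³⁻]^2 = (3s)^3(1.7×10⁻²)^2
(3s)^3 = 4.1×10⁻³⁰ / (1.7×10⁻²)^2 = 1.4×10⁻²⁶
s = 8.1×10⁻¹⁰ M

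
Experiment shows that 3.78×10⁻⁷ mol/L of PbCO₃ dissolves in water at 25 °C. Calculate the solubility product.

Ksp = 1.43×10⁻¹³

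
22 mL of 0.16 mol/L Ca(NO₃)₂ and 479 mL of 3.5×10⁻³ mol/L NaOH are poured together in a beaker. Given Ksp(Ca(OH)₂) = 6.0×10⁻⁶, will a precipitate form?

Total volume after mixing = 22 + 479 = 501 mL.
[Ca²⁺] = (0.16)(22)/501 = 7.0×10⁻³ mol/L
[OH⁻] = (3.5×10⁻³)(479)/501 = 3.3×10⁻³ mol/L
Q = [Ca²⁺][OH⁻]^2 = 7.9×10⁻⁸
Since Q (7.9×10⁻⁸) is less than Ksp (6.0×10⁻⁶), no Ca(OH)₂ precipitates.

No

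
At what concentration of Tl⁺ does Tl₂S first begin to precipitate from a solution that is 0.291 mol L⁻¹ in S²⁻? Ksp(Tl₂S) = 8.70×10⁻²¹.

1.73×10⁻¹⁰ M

Precipitation begins when Q = Ksp.
Tl₂S(s) ⇌ 2 Tl⁺(aq) + S²⁻(aq)
Ksp = [Tl⁺]^2[S²⁻] = [Tl⁺]^2(0.291)
[Tl⁺]^2 = 8.70×10⁻²¹ / (0.291) = 2.99×10⁻²⁰
[Tl⁺] = 1.73×10⁻¹⁰ mol L⁻¹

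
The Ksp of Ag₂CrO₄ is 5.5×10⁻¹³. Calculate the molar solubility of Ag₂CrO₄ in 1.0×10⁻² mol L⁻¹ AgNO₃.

5.5×10⁻⁹ M

Ag₂CrO₄(s) ⇌ 2 Ag⁺(aq) + CrO₄²⁻(aq)
Let s be the solubility of Ag₂CrO₄ here. The common ion gives [Ag⁺] ≈ 1.0×10⁻² mol L⁻¹, and [CrO₄²⁻] = s.
Ksp = [Ag⁺]^2[CrO₄²⁻] = (1.0×10⁻²)^2s
s = 5.5×10⁻¹³ / (1.0×10⁻²)^2 = 5.5×10⁻⁹
s = 5.5×10⁻⁹ mol L⁻¹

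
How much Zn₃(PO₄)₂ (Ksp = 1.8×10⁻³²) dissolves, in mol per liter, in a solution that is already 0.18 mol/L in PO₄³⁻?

2.7×10⁻¹¹ M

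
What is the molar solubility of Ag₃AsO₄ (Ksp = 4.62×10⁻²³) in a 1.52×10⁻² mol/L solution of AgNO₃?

Ag₃AsO₄(s) ⇌ 3 Ag⁺(aq) + AsO₄³⁻(aq)
Let s be the solubility of Ag₃AsO₄ here. The common ion gives [Ag⁺] ≈ 1.52×10⁻² mol/L, and [AsO₄³⁻] = s.
Ksp = [Ag⁺]^3[AsO₄³⁻] = (1.52×10⁻²)^3s
s = 4.62×10⁻²³ / (1.52×10⁻²)^3 = 1.32×10⁻¹⁷
s = 1.32×10⁻¹⁷ mol/L

1.32×10⁻¹⁷ M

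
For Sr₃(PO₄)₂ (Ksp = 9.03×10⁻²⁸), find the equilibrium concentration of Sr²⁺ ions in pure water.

4.59×10⁻⁶ M

Sr₃(PO₄)₂(s) ⇌ 3 Sr²⁺(aq) + 2 PO₄³⁻(aq)
If s mol/L of Sr₃(PO₄)₂ dissolves, [Sr²⁺] = 3s and [PO₄³⁻] = 2s.
Ksp = [Sr²⁺]^3[PO₄³⁻]^2 = (3s)^3 · (2s)^2 = 108s^5 = 9.03×10⁻²⁸
s = 1.53×10⁻⁶ mol L⁻¹
[Sr²⁺] = 3s = 4.59×10⁻⁶ mol L⁻¹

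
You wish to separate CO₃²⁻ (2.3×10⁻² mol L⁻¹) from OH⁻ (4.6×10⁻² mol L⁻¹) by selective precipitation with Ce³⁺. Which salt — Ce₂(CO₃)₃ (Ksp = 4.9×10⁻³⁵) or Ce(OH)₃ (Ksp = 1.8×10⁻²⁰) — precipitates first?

Precipitation begins when Q = Ksp.
For Ce₂(CO₃)₃: [Ce³⁺] = (Ksp/[CO₃²⁻]^3)^(1/2) = 2.0×10⁻¹⁵ mol L⁻¹
For Ce(OH)₃: [Ce³⁺] = (Ksp/[OH⁻]^3) = 1.8×10⁻¹⁶ mol L⁻¹
The smaller threshold [Ce³⁺] is reached first, so Ce(OH)₃ precipitates first.

Ce(OH)₃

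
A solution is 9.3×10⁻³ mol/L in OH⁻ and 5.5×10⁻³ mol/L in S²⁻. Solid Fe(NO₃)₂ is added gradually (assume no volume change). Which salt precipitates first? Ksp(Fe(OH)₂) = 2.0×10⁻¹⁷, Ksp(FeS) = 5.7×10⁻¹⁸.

The threshold for precipitation is Q = Ksp.
For Fe(OH)₂: [Fe²⁺] = (Ksp/[OH⁻]^2) = 2.3×10⁻¹³ mol/L
For FeS: [Fe²⁺] = (Ksp/[S²⁻]) = 1.0×10⁻¹⁵ mol/L
The smaller threshold [Fe²⁺] is reached first, so FeS precipitates first.

FeS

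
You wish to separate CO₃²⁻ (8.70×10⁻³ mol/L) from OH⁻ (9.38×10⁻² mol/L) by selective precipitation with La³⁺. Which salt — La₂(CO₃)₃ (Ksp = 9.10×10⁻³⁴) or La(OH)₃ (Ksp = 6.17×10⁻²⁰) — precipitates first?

Precipitation begins when Q = Ksp.
For La₂(CO₃)₃: [La³⁺] = (Ksp/[CO₃²⁻]^3)^(1/2) = 3.72×10⁻¹⁴ mol/L
For La(OH)₃: [La³⁺] = (Ksp/[OH⁻]^3) = 7.48×10⁻¹⁷ mol/L
Since La(OH)₃ needs less La³⁺ to reach saturation, it precipitates first.

La(OH)₃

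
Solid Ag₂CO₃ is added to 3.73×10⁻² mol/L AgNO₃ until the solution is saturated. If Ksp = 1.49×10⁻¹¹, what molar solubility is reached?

1.07×10⁻⁸ M

Ag₂CO₃(s) ⇌ 2 Ag⁺(aq) + CO₃²⁻(aq)
The solution already contains Ag⁺ at 3.73×10⁻² mol/L. Let s be the molar solubility of Ag₂CO₃.
[Ag⁺] ≈ 3.73×10⁻² mol/L (common ion dominates); [CO₃²⁻] = s.
Ksp = [Ag⁺]^2[CO₃²⁻] = (3.73×10⁻²)^2s
s = 1.49×10⁻¹¹ / (3.73×10⁻²)^2 = 1.07×10⁻⁸
s = 1.07×10⁻⁸ mol/L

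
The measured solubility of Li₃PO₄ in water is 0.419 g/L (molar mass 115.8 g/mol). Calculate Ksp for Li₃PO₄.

Convert to molarity: s = 0.419 / 115.8 = 3.6183×10⁻³ mol/L
Li₃PO₄(s) ⇌ 3 Li⁺(aq) + PO₄³⁻(aq)
Call the molar solubility s, so that [Li⁺] = 3s and [PO₄³⁻] = s.
Ksp = [Li⁺]^3[PO₄³⁻] = (3s)^3 · s = 27s^4
Ksp = 27 × (3.6183×10⁻³)^4 = 4.63×10⁻⁹

Ksp = 4.63×10⁻⁹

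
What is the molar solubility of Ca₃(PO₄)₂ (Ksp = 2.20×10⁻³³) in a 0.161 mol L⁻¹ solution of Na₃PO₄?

1.46×10⁻¹¹ M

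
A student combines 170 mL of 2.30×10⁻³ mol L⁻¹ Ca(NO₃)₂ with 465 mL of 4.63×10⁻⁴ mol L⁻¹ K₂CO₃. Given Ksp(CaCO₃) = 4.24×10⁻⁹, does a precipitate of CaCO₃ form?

After mixing, V = 170 mL + 465 mL = 635 mL.
[Ca²⁺] = (2.30×10⁻³)(170)/635 = 6.16×10⁻⁴ mol L⁻¹
[CO₃²⁻] = (4.63×10⁻⁴)(465)/635 = 3.39×10⁻⁴ mol L⁻¹
Q = [Ca²⁺][CO₃²⁻] = 2.09×10⁻⁷
Since Q (2.09×10⁻⁷) exceeds Ksp (4.24×10⁻⁹), CaCO₃ will precipitate.

Yes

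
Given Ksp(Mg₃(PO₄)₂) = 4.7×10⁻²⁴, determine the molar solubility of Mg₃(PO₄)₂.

8.5×10⁻⁶ M

Mg₃(PO₄)₂(s) ⇌ 3 Mg²⁺(aq) + 2 PO₄³⁻(aq)
If s mol/L of Mg₃(PO₄)₂ dissolves, [Mg²⁺] = 3s and [PO₄³⁻] = 2s.
Ksp = [Mg²⁺]^3[PO₄³⁻]^2 = (3s)^3 · (2s)^2 = 108s^5
108s^5 = 4.7×10⁻²⁴  ⇒  s^5 = 4.4×10⁻²⁶
s = 8.5×10⁻⁶ mol/L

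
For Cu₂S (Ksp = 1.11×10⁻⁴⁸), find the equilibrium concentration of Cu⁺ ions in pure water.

Cu₂S(s) ⇌ 2 Cu⁺(aq) + S²⁻(aq)
Call the molar solubility s, so that [Cu⁺] = 2s and [S²⁻] = s.
Ksp = [Cu⁺]^2[S²⁻] = (2s)^2 · s = 4s^3 = 1.11×10⁻⁴⁸
s = 6.52×10⁻¹⁷ mol/L
[Cu⁺] = 2s = 1.30×10⁻¹⁶ mol/L

1.30×10⁻¹⁶ M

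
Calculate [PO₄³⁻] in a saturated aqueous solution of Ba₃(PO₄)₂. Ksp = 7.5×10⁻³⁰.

1.2×10⁻⁶ M

Ba₃(PO₄)₂(s) ⇌ 3 Ba²⁺(aq) + 2 PO₄³⁻(aq)
With molar solubility s: [Ba²⁺] = 3s, [PO₄³⁻] = 2s.
Ksp = [Ba²⁺]^3[PO₄³⁻]^2 = (3s)^3 · (2s)^2 = 108s^5 = 7.5×10⁻³⁰
s = 5.9×10⁻⁷ mol/L
[PO₄³⁻] = 2s = 1.2×10⁻⁶ mol/L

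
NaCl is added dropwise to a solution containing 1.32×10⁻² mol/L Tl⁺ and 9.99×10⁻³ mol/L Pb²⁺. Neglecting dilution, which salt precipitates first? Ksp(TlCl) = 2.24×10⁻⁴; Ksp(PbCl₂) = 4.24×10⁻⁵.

TlCl

Precipitation of each salt begins when its ion product equals Ksp.
For TlCl: [Cl⁻] = (Ksp/[Tl⁺]) = 1.70×10⁻² mol/L
For PbCl₂: [Cl⁻] = (Ksp/[Pb²⁺])^(1/2) = 6.51×10⁻² mol/L
Since TlCl needs less Cl⁻ to reach saturation, it precipitates first.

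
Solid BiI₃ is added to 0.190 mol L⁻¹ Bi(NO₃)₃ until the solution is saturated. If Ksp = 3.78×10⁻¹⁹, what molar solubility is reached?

BiI₃(s) ⇌ Bi³⁺(aq) + 3 I⁻(aq)
Bi³⁺ is already present at 0.190 mol L⁻¹. If s mol/L of BiI₃ dissolves, [I⁻] = 3s while [Bi³⁺] ≈ 0.190 mol L⁻¹.
Ksp = [Bi³⁺][I⁻]^3 = (0.190)(3s)^3
(3s)^3 = 3.78×10⁻¹⁹ / (0.190) = 1.99×10⁻¹⁸
s = 4.19×10⁻⁷ mol L⁻¹

4.19×10⁻⁷ M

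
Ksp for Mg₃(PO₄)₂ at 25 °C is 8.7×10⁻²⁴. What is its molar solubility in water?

9.6×10⁻⁶ M

Mg₃(PO₄)₂(s) ⇌ 3 Mg²⁺(aq) + 2 PO₄³⁻(aq)
With molar solubility s: [Mg²⁺] = 3s, [PO₄³⁻] = 2s.
Ksp = [Mg²⁺]^3[PO₄³⁻]^2 = (3s)^3 · (2s)^2 = 108s^5
108s^5 = 8.7×10⁻²⁴  ⇒  s^5 = 8.1×10⁻²⁶
s = 9.6×10⁻⁶ mol L⁻¹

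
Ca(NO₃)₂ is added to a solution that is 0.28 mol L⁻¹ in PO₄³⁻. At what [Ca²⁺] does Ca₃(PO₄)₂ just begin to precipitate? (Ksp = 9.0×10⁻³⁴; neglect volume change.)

2.3×10⁻¹¹ M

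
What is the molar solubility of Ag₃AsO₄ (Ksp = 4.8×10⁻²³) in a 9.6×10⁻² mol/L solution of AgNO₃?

5.4×10⁻²⁰ M

Ag₃AsO₄(s) ⇌ 3 Ag⁺(aq) + AsO₄³⁻(aq)
Let s be the solubility of Ag₃AsO₄ here. The common ion gives [Ag⁺] ≈ 9.6×10⁻² mol/L, and [AsO₄³⁻] = s.
Ksp = [Ag⁺]^3[AsO₄³⁻] = (9.6×10⁻²)^3s
s = 4.8×10⁻²³ / (9.6×10⁻²)^3 = 5.4×10⁻²⁰
s = 5.4×10⁻²⁰ mol/L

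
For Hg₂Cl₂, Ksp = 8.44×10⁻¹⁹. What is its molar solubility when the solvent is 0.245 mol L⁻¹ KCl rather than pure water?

1.41×10⁻¹⁷ M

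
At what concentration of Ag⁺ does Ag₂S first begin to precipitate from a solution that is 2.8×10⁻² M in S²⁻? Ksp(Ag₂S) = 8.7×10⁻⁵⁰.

A salt starts to precipitate once the ion product Q reaches its Ksp.
Ag₂S(s) ⇌ 2 Ag⁺(aq) + S²⁻(aq)
Ksp = [Ag⁺]^2[S²⁻] = [Ag⁺]^2(2.8×10⁻²)
[Ag⁺]^2 = 8.7×10⁻⁵⁰ / (2.8×10⁻²) = 3.1×10⁻⁴⁸
[Ag⁺] = 1.8×10⁻²⁴ M

1.8×10⁻²⁴ M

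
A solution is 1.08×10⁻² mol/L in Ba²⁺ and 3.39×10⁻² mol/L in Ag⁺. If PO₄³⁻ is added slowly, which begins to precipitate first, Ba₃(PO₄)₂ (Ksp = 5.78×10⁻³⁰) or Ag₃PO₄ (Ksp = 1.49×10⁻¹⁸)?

Precipitation begins when Q = Ksp.
For Ba₃(PO₄)₂: [PO₄³⁻] = (Ksp/[Ba²⁺]^3)^(1/2) = 2.14×10⁻¹² mol/L
For Ag₃PO₄: [PO₄³⁻] = (Ksp/[Ag⁺]^3) = 3.82×10⁻¹⁴ mol/L
The smaller threshold [PO₄³⁻] is reached first, so Ag₃PO₄ precipitates first.

Ag₃PO₄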